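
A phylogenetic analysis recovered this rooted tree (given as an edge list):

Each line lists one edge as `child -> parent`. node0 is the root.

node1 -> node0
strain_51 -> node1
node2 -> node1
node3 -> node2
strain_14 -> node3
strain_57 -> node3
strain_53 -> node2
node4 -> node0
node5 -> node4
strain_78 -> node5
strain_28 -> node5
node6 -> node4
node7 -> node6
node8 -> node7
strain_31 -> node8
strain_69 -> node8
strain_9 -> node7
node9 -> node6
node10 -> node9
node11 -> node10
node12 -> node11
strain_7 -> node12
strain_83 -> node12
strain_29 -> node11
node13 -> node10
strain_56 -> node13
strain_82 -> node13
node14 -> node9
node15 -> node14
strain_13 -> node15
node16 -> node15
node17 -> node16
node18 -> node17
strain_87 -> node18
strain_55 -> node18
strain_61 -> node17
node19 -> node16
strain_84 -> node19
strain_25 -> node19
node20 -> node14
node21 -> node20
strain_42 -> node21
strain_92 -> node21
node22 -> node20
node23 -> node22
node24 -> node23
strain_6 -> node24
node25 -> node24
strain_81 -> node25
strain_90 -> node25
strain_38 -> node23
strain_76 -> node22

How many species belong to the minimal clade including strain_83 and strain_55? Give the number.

The MRCA of strain_83 and strain_55 is the node subtending ((((strain_7,strain_83),strain_29),(strain_56,strain_82)),((strain_13,(((strain_87,strain_55),strain_61),(strain_84,strain_25))),((strain_42,strain_92),(((strain_6,(strain_81,strain_90)),strain_38),strain_76)))).
That clade contains 18 terminal taxa: strain_13, strain_25, strain_29, strain_38, strain_42, strain_55, strain_56, strain_6, strain_61, strain_7, strain_76, strain_81, strain_82, strain_83, strain_84, strain_87, strain_90, strain_92.

18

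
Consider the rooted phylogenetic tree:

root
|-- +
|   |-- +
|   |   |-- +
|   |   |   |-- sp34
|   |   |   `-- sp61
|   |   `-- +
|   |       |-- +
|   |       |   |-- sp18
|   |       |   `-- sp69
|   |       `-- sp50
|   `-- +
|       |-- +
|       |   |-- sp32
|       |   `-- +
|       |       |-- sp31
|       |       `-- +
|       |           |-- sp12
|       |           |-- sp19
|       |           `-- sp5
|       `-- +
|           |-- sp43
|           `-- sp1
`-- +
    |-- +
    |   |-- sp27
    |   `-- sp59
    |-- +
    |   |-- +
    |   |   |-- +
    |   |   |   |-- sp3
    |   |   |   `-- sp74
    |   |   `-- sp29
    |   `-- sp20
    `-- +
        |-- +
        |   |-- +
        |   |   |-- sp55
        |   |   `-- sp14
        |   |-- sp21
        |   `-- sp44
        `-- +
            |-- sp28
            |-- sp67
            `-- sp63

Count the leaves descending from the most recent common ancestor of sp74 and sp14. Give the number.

The MRCA of sp74 and sp14 is the node subtending ((sp27,sp59),(((sp3,sp74),sp29),sp20),(((sp55,sp14),sp21,sp44),(sp28,sp67,sp63))).
That clade contains 13 terminal taxa: sp14, sp20, sp21, sp27, sp28, sp29, sp3, sp44, sp55, sp59, sp63, sp67, sp74.

13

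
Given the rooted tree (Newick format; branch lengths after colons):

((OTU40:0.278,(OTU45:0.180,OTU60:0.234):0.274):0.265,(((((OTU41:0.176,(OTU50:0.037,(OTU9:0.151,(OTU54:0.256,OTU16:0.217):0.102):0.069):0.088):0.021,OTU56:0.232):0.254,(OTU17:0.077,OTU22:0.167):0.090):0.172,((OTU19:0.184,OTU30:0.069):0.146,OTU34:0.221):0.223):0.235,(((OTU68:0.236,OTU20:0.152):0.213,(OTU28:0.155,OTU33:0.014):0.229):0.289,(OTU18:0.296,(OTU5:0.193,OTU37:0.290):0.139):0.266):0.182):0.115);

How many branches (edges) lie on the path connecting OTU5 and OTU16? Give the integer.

12

The MRCA of OTU5 and OTU16 is the node subtending (((((OTU41,(OTU50,(OTU9,(OTU54,OTU16)))),OTU56),(OTU17,OTU22)),((OTU19,OTU30),OTU34)),(((OTU68,OTU20),(OTU28,OTU33)),(OTU18,(OTU5,OTU37)))).
From OTU5 up to that node: 4 branches. From OTU16 up to the same node: 8 branches. Total: 4 + 8 = 12.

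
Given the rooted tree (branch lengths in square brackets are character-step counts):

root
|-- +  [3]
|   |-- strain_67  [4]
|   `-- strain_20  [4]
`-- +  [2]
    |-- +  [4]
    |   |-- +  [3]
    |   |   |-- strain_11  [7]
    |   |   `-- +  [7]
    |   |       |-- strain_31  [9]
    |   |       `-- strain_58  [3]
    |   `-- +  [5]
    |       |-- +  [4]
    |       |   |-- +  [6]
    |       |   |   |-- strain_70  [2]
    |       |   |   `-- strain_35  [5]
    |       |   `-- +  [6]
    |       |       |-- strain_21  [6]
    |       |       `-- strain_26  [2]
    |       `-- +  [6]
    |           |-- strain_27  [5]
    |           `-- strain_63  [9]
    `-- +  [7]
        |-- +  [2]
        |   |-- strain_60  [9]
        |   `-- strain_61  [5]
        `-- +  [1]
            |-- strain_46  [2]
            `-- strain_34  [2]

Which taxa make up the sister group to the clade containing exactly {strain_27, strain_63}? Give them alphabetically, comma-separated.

The clade containing exactly {strain_27, strain_63} attaches to the tree at the node subtending (((strain_70,strain_35),(strain_21,strain_26)),(strain_27,strain_63)).
The other lineage descending from that same node — the sister group — is ((strain_70,strain_35),(strain_21,strain_26)); its 4 tips in alphabetical order are the answer.

strain_21, strain_26, strain_35, strain_70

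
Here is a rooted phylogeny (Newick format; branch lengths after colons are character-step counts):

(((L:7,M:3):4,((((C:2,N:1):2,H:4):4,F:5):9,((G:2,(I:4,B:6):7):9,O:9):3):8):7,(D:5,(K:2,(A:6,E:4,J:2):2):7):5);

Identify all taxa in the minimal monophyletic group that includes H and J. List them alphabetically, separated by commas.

A, B, C, D, E, F, G, H, I, J, K, L, M, N, O

Tracing H: it sits inside ((C,N),H).
Tracing J: it sits inside (A,E,J).
The smallest clade enclosing both is the whole tree (their MRCA is the root), so the answer is all 15 tips in alphabetical order.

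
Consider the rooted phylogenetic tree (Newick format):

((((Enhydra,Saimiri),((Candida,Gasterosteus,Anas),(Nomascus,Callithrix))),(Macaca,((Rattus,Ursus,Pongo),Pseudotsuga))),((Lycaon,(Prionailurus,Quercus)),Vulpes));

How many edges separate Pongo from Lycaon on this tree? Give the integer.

8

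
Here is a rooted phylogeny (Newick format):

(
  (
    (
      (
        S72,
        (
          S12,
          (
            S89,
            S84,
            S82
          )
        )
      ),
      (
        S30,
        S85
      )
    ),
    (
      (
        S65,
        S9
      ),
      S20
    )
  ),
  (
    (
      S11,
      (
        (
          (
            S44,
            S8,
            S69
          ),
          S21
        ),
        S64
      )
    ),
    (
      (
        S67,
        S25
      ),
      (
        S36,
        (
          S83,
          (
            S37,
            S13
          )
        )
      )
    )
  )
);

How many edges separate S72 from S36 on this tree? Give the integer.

8

The MRCA of S72 and S36 is the root of the tree.
From S72 up to that node: 4 branches. From S36 up to the same node: 4 branches. Total: 4 + 4 = 8.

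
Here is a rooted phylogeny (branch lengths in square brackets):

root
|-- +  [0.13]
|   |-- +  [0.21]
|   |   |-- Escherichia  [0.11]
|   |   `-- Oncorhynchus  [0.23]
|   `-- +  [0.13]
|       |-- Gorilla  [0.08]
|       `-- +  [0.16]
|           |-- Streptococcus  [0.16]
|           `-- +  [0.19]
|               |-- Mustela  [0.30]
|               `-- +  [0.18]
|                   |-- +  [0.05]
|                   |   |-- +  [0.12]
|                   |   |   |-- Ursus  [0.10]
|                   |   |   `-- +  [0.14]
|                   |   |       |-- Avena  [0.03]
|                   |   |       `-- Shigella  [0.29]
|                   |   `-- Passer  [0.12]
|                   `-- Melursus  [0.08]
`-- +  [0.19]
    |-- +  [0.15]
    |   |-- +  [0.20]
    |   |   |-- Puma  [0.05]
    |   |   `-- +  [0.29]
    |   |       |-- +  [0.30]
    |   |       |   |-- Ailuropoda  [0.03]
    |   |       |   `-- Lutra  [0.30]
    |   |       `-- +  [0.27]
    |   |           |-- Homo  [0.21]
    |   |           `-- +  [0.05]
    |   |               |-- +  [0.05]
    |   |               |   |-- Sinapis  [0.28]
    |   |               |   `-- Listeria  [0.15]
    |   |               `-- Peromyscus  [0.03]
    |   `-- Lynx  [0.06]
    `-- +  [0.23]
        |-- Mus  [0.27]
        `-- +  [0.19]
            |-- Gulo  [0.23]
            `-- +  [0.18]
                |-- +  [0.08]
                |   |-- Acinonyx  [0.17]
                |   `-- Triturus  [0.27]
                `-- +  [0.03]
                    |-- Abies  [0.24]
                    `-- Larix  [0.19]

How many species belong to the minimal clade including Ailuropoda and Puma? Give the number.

The MRCA of Ailuropoda and Puma is the node subtending (Puma,((Ailuropoda,Lutra),(Homo,((Sinapis,Listeria),Peromyscus)))).
That clade contains 7 terminal taxa: Ailuropoda, Homo, Listeria, Lutra, Peromyscus, Puma, Sinapis.

7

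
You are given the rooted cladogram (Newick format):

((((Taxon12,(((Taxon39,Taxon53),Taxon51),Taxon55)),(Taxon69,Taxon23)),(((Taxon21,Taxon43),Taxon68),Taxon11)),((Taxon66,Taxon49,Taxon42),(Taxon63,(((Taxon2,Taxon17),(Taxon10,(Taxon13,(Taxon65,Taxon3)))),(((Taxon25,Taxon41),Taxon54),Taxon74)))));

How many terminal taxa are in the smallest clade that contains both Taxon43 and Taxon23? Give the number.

The MRCA of Taxon43 and Taxon23 is the node subtending (((Taxon12,(((Taxon39,Taxon53),Taxon51),Taxon55)),(Taxon69,Taxon23)),(((Taxon21,Taxon43),Taxon68),Taxon11)).
That clade contains 11 terminal taxa: Taxon11, Taxon12, Taxon21, Taxon23, Taxon39, Taxon43, Taxon51, Taxon53, Taxon55, Taxon68, Taxon69.

11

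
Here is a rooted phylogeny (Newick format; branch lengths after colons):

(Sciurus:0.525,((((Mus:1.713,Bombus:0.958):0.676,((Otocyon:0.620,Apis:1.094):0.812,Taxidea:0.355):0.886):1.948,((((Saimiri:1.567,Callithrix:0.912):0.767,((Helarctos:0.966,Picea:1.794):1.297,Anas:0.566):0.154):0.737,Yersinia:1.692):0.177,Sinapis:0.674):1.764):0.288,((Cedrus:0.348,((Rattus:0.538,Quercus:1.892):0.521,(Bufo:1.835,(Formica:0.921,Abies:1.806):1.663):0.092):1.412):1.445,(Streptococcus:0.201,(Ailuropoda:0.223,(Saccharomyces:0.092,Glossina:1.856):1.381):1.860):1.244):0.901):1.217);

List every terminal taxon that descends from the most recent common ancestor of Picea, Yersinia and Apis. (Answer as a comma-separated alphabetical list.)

Anas, Apis, Bombus, Callithrix, Helarctos, Mus, Otocyon, Picea, Saimiri, Sinapis, Taxidea, Yersinia

Tracing Picea: it sits inside (Helarctos,Picea).
Tracing Yersinia: it sits inside (((Saimiri,Callithrix),((Helarctos,Picea),Anas)),Yersinia).
Tracing Apis: it sits inside (Otocyon,Apis).
The smallest clade enclosing all 3 is (((Mus,Bombus),((Otocyon,Apis),Taxidea)),((((Saimiri,Callithrix),((Helarctos,Picea),Anas)),Yersinia),Sinapis)); the answer is its 12 terminal taxa in alphabetical order.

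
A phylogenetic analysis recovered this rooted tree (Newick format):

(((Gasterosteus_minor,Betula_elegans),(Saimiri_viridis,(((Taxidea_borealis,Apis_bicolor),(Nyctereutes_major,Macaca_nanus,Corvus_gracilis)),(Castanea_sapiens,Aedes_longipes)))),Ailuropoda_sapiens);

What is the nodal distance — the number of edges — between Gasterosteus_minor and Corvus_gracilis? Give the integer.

7

The MRCA of Gasterosteus_minor and Corvus_gracilis is the node subtending ((Gasterosteus_minor,Betula_elegans),(Saimiri_viridis,(((Taxidea_borealis,Apis_bicolor),(Nyctereutes_major,Macaca_nanus,Corvus_gracilis)),(Castanea_sapiens,Aedes_longipes)))).
From Gasterosteus_minor up to that node: 2 branches. From Corvus_gracilis up to the same node: 5 branches. Total: 2 + 5 = 7.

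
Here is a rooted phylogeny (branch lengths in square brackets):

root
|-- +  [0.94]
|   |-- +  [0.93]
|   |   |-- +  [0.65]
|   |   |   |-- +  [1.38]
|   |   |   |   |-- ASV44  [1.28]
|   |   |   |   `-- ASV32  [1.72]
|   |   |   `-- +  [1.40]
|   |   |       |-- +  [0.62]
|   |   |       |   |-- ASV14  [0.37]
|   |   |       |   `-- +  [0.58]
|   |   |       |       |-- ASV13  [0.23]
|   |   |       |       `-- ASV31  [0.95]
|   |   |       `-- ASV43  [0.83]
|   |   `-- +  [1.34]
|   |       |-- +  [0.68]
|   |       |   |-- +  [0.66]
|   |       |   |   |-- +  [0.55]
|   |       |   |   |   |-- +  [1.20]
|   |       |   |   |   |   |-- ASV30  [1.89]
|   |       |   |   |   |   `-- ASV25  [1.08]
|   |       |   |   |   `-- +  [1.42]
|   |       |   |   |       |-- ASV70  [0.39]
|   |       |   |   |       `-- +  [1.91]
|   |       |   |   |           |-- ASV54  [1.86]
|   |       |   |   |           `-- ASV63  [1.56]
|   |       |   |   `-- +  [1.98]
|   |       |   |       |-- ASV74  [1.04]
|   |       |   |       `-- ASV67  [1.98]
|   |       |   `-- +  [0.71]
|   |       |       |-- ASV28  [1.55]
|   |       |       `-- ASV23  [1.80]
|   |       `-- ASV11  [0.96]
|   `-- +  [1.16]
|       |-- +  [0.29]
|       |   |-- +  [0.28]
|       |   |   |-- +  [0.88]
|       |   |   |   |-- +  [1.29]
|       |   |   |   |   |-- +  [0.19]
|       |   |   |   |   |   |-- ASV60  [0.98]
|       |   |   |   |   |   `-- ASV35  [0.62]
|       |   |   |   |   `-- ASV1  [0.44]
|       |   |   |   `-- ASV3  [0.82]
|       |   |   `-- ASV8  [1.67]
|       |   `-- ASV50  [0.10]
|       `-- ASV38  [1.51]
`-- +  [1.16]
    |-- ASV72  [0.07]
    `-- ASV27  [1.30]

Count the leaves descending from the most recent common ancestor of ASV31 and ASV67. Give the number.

The MRCA of ASV31 and ASV67 is the node subtending (((ASV44,ASV32),((ASV14,(ASV13,ASV31)),ASV43)),(((((ASV30,ASV25),(ASV70,(ASV54,ASV63))),(ASV74,ASV67)),(ASV28,ASV23)),ASV11)).
That clade contains 16 terminal taxa: ASV11, ASV13, ASV14, ASV23, ASV25, ASV28, ASV30, ASV31, ASV32, ASV43, ASV44, ASV54, ASV63, ASV67, ASV70, ASV74.

16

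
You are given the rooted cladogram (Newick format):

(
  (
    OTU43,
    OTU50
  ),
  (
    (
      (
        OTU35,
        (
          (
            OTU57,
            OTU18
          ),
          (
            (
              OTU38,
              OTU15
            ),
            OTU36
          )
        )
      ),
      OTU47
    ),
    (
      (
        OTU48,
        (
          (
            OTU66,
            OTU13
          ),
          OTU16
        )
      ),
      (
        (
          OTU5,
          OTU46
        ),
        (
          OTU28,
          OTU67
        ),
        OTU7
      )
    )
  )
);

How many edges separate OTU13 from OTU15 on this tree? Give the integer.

The MRCA of OTU13 and OTU15 is the node subtending (((OTU35,((OTU57,OTU18),((OTU38,OTU15),OTU36))),OTU47),((OTU48,((OTU66,OTU13),OTU16)),((OTU5,OTU46),(OTU28,OTU67),OTU7))).
From OTU13 up to that node: 5 branches. From OTU15 up to the same node: 6 branches. Total: 5 + 6 = 11.

11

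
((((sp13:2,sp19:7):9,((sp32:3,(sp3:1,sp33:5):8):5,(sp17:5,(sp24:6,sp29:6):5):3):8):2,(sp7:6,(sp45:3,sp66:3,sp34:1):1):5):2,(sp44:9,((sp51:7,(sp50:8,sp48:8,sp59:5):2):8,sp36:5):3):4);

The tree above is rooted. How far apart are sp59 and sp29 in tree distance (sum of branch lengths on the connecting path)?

48

The path runs sp59 → … → MRCA → … → sp29; the MRCA is the root of the tree.
Branch lengths along that path: 5 + 2 + 8 + 3 + 4 + 2 + 2 + 8 + 3 + 5 + 6 = 48.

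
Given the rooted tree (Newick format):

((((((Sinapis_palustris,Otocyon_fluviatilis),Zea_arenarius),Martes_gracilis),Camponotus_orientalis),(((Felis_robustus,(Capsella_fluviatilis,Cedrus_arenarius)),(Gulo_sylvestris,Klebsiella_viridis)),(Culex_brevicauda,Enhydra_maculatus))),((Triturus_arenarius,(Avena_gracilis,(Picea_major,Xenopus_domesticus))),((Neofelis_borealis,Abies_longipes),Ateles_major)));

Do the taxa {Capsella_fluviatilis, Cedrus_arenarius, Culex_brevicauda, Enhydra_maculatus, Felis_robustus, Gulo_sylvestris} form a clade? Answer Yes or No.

The MRCA of the listed taxa subtends (((Felis_robustus,(Capsella_fluviatilis,Cedrus_arenarius)),(Gulo_sylvestris,Klebsiella_viridis)),(Culex_brevicauda,Enhydra_maculatus)).
That clade also contains Klebsiella_viridis, which is not in the proposed group, so the group is not monophyletic.

No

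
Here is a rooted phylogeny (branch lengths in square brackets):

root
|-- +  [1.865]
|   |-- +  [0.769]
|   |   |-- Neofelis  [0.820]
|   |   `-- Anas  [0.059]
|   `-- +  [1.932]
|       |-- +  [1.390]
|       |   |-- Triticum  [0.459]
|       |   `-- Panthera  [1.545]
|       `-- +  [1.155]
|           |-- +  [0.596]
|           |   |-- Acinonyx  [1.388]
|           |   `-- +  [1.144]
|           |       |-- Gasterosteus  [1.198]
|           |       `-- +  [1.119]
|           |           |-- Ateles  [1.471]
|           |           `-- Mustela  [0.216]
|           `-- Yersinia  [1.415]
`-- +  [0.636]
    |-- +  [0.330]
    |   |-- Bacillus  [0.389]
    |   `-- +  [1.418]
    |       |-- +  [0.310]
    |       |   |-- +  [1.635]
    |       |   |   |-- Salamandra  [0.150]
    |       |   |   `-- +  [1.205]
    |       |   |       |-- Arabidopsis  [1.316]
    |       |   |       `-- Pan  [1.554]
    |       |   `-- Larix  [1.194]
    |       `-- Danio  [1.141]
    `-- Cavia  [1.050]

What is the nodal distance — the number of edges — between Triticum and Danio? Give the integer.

The MRCA of Triticum and Danio is the root of the tree.
From Triticum up to that node: 4 branches. From Danio up to the same node: 4 branches. Total: 4 + 4 = 8.

8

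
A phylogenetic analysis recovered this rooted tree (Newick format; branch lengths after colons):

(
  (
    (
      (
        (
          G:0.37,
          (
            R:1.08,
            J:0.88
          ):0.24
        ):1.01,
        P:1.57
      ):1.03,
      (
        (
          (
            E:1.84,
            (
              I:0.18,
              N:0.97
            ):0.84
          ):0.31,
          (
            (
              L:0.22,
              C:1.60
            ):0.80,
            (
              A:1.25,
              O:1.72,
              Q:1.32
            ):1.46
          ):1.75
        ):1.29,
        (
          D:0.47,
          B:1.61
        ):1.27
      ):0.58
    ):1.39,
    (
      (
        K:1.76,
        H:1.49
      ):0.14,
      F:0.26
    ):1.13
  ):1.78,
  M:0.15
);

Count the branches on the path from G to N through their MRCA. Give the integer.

8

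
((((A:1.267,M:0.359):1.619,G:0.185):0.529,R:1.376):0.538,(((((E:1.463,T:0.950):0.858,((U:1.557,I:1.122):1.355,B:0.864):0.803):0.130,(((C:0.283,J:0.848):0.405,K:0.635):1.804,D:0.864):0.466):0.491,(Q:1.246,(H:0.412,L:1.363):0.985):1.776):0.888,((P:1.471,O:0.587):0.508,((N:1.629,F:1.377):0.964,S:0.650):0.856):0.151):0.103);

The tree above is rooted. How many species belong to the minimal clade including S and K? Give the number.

The MRCA of S and K is the node subtending (((((E,T),((U,I),B)),(((C,J),K),D)),(Q,(H,L))),((P,O),((N,F),S))).
That clade contains 17 terminal taxa: B, C, D, E, F, H, I, J, K, L, N, O, P, Q, S, T, U.

17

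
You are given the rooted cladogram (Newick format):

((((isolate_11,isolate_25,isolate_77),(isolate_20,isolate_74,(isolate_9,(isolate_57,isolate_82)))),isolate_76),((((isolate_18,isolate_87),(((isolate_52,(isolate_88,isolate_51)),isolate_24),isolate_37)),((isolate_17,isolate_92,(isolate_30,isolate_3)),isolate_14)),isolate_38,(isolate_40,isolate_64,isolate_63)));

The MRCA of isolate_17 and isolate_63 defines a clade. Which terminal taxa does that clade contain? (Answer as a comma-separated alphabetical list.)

isolate_14, isolate_17, isolate_18, isolate_24, isolate_3, isolate_30, isolate_37, isolate_38, isolate_40, isolate_51, isolate_52, isolate_63, isolate_64, isolate_87, isolate_88, isolate_92

Tracing isolate_17: it sits inside (isolate_17,isolate_92,(isolate_30,isolate_3)).
Tracing isolate_63: it sits inside (isolate_40,isolate_64,isolate_63).
The smallest clade enclosing both is ((((isolate_18,isolate_87),(((isolate_52,(isolate_88,isolate_51)),isolate_24),isolate_37)),((isolate_17,isolate_92,(isolate_30,isolate_3)),isolate_14)),isolate_38,(isolate_40,isolate_64,isolate_63)); the answer is its 16 terminal taxa in alphabetical order.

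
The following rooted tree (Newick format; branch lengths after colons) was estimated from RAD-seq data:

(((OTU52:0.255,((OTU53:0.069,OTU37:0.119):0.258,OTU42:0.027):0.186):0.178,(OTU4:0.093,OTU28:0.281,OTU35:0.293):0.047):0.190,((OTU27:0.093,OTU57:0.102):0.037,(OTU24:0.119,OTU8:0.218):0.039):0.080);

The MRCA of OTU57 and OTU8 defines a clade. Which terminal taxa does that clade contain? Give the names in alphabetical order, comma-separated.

OTU24, OTU27, OTU57, OTU8

Tracing OTU57: it sits inside (OTU27,OTU57).
Tracing OTU8: it sits inside (OTU24,OTU8).
The smallest clade enclosing both is ((OTU27,OTU57),(OTU24,OTU8)); the answer is its 4 terminal taxa in alphabetical order.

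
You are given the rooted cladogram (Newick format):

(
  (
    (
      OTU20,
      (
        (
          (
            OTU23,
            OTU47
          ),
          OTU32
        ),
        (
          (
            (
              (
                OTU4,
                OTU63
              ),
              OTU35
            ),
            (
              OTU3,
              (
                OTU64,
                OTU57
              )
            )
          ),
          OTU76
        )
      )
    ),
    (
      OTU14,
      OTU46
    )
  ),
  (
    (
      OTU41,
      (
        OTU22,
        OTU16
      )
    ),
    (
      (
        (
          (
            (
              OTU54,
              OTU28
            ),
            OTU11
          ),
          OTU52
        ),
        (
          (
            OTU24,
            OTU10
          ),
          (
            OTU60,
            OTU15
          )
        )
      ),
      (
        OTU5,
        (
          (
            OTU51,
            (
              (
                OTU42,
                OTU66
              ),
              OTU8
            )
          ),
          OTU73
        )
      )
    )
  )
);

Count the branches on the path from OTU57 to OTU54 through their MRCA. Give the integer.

15

The MRCA of OTU57 and OTU54 is the root of the tree.
From OTU57 up to that node: 8 branches. From OTU54 up to the same node: 7 branches. Total: 8 + 7 = 15.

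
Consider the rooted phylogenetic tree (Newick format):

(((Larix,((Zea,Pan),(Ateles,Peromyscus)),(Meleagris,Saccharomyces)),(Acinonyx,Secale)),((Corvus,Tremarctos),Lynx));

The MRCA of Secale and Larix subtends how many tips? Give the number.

The MRCA of Secale and Larix is the node subtending ((Larix,((Zea,Pan),(Ateles,Peromyscus)),(Meleagris,Saccharomyces)),(Acinonyx,Secale)).
That clade contains 9 terminal taxa: Acinonyx, Ateles, Larix, Meleagris, Pan, Peromyscus, Saccharomyces, Secale, Zea.

9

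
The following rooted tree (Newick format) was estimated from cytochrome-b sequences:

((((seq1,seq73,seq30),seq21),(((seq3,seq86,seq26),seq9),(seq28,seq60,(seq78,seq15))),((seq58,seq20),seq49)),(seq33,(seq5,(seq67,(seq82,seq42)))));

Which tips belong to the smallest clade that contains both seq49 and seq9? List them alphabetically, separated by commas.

seq1, seq15, seq20, seq21, seq26, seq28, seq3, seq30, seq49, seq58, seq60, seq73, seq78, seq86, seq9

Tracing seq49: it sits inside ((seq58,seq20),seq49).
Tracing seq9: it sits inside ((seq3,seq86,seq26),seq9).
The smallest clade enclosing both is (((seq1,seq73,seq30),seq21),(((seq3,seq86,seq26),seq9),(seq28,seq60,(seq78,seq15))),((seq58,seq20),seq49)); the answer is its 15 terminal taxa in alphabetical order.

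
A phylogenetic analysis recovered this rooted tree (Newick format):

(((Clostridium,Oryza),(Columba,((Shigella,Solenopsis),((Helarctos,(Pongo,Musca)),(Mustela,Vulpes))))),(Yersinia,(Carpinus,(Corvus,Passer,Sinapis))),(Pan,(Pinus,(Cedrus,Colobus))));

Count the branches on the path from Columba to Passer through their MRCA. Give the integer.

7

The MRCA of Columba and Passer is the root of the tree.
From Columba up to that node: 3 branches. From Passer up to the same node: 4 branches. Total: 3 + 4 = 7.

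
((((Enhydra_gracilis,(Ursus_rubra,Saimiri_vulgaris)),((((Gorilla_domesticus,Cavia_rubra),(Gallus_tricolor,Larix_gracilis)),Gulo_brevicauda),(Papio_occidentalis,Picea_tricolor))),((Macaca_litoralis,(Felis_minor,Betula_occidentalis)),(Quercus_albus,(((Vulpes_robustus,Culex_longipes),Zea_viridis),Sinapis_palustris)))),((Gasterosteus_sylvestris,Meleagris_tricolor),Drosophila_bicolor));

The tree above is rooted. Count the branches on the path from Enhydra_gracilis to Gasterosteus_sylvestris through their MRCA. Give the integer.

7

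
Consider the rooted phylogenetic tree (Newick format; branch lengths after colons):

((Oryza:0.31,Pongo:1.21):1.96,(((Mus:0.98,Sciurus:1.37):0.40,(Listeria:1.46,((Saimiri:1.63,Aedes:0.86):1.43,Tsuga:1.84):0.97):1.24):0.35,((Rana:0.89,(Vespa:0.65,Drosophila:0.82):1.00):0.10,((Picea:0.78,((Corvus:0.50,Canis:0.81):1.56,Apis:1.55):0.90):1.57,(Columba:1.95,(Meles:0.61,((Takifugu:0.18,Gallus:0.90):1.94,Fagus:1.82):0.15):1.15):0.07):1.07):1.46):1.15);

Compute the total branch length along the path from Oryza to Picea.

8.30

The path runs Oryza → … → MRCA → … → Picea; the MRCA is the root of the tree.
Branch lengths along that path: 0.31 + 1.96 + 1.15 + 1.46 + 1.07 + 1.57 + 0.78 = 8.30.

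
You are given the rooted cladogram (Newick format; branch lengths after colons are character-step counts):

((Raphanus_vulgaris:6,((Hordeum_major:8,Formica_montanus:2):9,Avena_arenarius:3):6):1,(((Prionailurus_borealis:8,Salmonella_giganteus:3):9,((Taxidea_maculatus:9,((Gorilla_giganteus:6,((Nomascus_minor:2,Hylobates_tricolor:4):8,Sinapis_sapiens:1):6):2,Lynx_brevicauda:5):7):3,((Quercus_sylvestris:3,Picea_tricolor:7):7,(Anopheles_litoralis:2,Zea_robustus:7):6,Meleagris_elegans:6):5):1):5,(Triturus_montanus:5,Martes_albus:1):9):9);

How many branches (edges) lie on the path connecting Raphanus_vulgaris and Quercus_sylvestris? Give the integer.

The MRCA of Raphanus_vulgaris and Quercus_sylvestris is the root of the tree.
From Raphanus_vulgaris up to that node: 2 branches. From Quercus_sylvestris up to the same node: 6 branches. Total: 2 + 6 = 8.

8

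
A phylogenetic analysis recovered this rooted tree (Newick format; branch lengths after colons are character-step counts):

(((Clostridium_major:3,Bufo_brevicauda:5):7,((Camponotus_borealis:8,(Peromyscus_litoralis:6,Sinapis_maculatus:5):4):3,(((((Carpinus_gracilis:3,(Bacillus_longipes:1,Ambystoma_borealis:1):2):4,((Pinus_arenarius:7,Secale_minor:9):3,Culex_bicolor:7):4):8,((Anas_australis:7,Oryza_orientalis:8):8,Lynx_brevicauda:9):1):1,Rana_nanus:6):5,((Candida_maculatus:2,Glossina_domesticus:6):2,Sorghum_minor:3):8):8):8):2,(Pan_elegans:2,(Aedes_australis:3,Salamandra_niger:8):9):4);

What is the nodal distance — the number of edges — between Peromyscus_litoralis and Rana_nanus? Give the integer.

The MRCA of Peromyscus_litoralis and Rana_nanus is the node subtending ((Camponotus_borealis,(Peromyscus_litoralis,Sinapis_maculatus)),(((((Carpinus_gracilis,(Bacillus_longipes,Ambystoma_borealis)),((Pinus_arenarius,Secale_minor),Culex_bicolor)),((Anas_australis,Oryza_orientalis),Lynx_brevicauda)),Rana_nanus),((Candida_maculatus,Glossina_domesticus),Sorghum_minor))).
From Peromyscus_litoralis up to that node: 3 branches. From Rana_nanus up to the same node: 3 branches. Total: 3 + 3 = 6.

6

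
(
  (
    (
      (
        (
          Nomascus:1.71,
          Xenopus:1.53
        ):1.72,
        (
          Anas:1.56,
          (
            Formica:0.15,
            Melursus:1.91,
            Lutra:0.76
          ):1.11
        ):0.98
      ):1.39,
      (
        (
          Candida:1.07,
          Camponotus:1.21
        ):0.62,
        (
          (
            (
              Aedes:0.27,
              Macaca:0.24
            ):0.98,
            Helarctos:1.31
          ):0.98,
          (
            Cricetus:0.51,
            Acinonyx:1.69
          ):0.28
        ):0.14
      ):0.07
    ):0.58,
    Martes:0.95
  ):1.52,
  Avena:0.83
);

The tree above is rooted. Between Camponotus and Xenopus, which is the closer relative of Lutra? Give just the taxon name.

The MRCA of Lutra and Xenopus subtends ((Nomascus,Xenopus),(Anas,(Formica,Melursus,Lutra))) (6 taxa).
The MRCA of Lutra and Camponotus subtends (((Nomascus,Xenopus),(Anas,(Formica,Melursus,Lutra))),((Candida,Camponotus),(((Aedes,Macaca),Helarctos),(Cricetus,Acinonyx)))) (13 taxa).
The first is nested inside the second, so Lutra shares a more recent common ancestor with Xenopus.

Xenopus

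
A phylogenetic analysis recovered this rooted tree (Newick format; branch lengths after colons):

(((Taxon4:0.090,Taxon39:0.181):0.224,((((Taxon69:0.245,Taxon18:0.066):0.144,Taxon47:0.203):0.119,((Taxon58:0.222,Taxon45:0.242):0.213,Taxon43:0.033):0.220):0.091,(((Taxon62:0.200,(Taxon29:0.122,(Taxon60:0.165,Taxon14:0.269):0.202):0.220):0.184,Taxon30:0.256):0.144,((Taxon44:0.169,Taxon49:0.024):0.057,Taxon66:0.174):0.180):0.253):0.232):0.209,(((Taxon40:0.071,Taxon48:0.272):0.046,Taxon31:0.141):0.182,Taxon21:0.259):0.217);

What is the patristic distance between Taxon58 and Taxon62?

The path runs Taxon58 → … → MRCA → … → Taxon62; the MRCA is the node subtending ((((Taxon69,Taxon18),Taxon47),((Taxon58,Taxon45),Taxon43)),(((Taxon62,(Taxon29,(Taxon60,Taxon14))),Taxon30),((Taxon44,Taxon49),Taxon66))).
Branch lengths along that path: 0.222 + 0.213 + 0.220 + 0.091 + 0.253 + 0.144 + 0.184 + 0.200 = 1.527.

1.527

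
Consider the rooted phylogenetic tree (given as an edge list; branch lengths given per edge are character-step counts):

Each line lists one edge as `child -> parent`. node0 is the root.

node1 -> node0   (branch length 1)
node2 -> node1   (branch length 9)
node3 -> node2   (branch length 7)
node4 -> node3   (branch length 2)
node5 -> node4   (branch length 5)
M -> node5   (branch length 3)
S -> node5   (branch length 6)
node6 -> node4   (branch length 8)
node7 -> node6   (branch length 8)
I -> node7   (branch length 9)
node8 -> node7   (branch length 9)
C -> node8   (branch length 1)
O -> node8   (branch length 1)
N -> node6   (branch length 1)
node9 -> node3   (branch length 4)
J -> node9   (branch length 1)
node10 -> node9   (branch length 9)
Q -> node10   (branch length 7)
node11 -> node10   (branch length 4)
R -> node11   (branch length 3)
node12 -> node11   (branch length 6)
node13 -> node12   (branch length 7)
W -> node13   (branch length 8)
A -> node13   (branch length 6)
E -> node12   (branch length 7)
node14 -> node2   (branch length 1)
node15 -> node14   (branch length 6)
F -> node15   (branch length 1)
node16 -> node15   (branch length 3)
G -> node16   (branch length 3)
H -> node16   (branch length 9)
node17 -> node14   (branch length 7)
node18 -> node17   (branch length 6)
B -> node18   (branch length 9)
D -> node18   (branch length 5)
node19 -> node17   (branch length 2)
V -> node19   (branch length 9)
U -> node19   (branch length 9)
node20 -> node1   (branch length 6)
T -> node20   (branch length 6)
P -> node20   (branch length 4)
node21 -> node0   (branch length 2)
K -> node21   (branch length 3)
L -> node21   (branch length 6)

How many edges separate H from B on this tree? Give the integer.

6

The MRCA of H and B is the node subtending ((F,(G,H)),((B,D),(V,U))).
From H up to that node: 3 branches. From B up to the same node: 3 branches. Total: 3 + 3 = 6.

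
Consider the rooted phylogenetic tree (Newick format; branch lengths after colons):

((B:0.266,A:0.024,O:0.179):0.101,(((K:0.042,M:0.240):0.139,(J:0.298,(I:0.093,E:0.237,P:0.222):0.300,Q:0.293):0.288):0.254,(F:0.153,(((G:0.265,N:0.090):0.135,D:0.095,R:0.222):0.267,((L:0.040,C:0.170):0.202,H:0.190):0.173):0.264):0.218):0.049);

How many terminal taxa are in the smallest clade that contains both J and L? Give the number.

15

The MRCA of J and L is the node subtending (((K,M),(J,(I,E,P),Q)),(F,(((G,N),D,R),((L,C),H)))).
That clade contains 15 terminal taxa: C, D, E, F, G, H, I, J, K, L, M, N, P, Q, R.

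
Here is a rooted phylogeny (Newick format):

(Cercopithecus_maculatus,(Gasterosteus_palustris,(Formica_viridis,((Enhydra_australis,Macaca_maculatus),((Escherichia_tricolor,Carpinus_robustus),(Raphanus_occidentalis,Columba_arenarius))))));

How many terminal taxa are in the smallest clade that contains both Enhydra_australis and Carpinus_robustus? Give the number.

The MRCA of Enhydra_australis and Carpinus_robustus is the node subtending ((Enhydra_australis,Macaca_maculatus),((Escherichia_tricolor,Carpinus_robustus),(Raphanus_occidentalis,Columba_arenarius))).
That clade contains 6 terminal taxa: Carpinus_robustus, Columba_arenarius, Enhydra_australis, Escherichia_tricolor, Macaca_maculatus, Raphanus_occidentalis.

6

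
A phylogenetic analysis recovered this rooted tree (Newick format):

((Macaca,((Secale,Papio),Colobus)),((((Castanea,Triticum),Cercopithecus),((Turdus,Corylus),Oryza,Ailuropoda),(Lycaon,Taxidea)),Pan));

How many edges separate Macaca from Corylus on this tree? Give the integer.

7

The MRCA of Macaca and Corylus is the root of the tree.
From Macaca up to that node: 2 branches. From Corylus up to the same node: 5 branches. Total: 2 + 5 = 7.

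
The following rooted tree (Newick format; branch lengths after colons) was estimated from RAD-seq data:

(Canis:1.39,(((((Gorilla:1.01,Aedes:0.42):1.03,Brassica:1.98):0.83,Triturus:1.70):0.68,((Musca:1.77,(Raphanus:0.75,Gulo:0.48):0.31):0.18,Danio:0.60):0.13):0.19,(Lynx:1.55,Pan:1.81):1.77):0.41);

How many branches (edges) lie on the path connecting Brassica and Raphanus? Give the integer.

7

The MRCA of Brassica and Raphanus is the node subtending ((((Gorilla,Aedes),Brassica),Triturus),((Musca,(Raphanus,Gulo)),Danio)).
From Brassica up to that node: 3 branches. From Raphanus up to the same node: 4 branches. Total: 3 + 4 = 7.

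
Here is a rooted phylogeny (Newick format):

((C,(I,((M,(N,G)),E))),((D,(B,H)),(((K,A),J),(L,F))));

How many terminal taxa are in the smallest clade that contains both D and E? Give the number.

14

The MRCA of D and E is the root, so the clade is the entire tree.
That clade contains 14 terminal taxa: A, B, C, D, E, F, G, H, I, J, K, L, M, N.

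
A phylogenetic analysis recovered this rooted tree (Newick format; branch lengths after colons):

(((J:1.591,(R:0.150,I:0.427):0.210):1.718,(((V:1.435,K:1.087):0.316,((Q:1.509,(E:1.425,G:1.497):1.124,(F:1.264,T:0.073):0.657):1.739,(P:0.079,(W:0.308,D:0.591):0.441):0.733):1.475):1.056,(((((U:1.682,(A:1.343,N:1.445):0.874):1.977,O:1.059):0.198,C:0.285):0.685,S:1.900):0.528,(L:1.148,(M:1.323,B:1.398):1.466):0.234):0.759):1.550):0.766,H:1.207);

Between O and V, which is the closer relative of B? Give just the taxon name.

The MRCA of B and O subtends (((((U,(A,N)),O),C),S),(L,(M,B))) (9 taxa).
The MRCA of B and V subtends (((V,K),((Q,(E,G),(F,T)),(P,(W,D)))),(((((U,(A,N)),O),C),S),(L,(M,B)))) (19 taxa).
The first is nested inside the second, so B shares a more recent common ancestor with O.

O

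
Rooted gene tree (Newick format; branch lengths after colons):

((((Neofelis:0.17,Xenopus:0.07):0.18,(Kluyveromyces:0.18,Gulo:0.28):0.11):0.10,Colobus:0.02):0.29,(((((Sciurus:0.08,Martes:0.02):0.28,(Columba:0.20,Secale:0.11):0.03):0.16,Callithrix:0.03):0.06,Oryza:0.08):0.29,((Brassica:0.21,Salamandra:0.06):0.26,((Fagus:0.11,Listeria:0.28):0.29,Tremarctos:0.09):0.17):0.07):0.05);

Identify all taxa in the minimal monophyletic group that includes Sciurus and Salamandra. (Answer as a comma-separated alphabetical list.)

Brassica, Callithrix, Columba, Fagus, Listeria, Martes, Oryza, Salamandra, Sciurus, Secale, Tremarctos

Tracing Sciurus: it sits inside (Sciurus,Martes).
Tracing Salamandra: it sits inside (Brassica,Salamandra).
The smallest clade enclosing both is (((((Sciurus,Martes),(Columba,Secale)),Callithrix),Oryza),((Brassica,Salamandra),((Fagus,Listeria),Tremarctos))); the answer is its 11 terminal taxa in alphabetical order.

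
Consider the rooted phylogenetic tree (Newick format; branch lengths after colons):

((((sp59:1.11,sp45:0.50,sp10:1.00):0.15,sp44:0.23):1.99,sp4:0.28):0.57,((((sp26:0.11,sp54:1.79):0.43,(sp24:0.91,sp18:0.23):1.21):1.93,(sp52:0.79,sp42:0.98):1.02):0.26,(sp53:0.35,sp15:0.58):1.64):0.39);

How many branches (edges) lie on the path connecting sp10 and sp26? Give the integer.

The MRCA of sp10 and sp26 is the root of the tree.
From sp10 up to that node: 4 branches. From sp26 up to the same node: 5 branches. Total: 4 + 5 = 9.

9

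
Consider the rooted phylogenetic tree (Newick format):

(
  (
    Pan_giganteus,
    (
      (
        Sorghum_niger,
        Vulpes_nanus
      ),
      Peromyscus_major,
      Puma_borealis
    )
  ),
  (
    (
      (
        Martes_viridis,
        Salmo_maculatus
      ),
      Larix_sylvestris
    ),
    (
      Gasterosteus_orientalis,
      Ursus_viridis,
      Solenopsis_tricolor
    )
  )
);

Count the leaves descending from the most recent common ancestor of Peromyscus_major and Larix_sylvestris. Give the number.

The MRCA of Peromyscus_major and Larix_sylvestris is the root, so the clade is the entire tree.
That clade contains 11 terminal taxa: Gasterosteus_orientalis, Larix_sylvestris, Martes_viridis, Pan_giganteus, Peromyscus_major, Puma_borealis, Salmo_maculatus, Solenopsis_tricolor, Sorghum_niger, Ursus_viridis, Vulpes_nanus.

11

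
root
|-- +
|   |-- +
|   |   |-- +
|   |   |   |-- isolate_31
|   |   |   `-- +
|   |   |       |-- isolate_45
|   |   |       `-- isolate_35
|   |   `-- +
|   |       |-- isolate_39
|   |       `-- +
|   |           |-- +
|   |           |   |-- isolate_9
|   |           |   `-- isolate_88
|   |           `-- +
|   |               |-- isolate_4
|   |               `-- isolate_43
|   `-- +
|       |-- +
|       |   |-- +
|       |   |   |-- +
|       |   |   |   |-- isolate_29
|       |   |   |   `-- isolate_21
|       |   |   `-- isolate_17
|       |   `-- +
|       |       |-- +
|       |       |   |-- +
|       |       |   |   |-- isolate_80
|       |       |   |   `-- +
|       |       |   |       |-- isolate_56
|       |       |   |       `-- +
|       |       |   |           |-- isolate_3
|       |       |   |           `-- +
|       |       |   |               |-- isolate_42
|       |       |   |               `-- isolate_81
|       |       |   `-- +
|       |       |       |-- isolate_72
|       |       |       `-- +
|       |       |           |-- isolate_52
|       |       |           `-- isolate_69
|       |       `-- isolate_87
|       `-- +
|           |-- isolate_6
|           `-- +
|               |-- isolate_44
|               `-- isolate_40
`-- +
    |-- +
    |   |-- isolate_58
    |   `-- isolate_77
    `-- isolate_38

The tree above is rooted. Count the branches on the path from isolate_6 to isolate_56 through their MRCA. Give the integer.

8

The MRCA of isolate_6 and isolate_56 is the node subtending ((((isolate_29,isolate_21),isolate_17),(((isolate_80,(isolate_56,(isolate_3,(isolate_42,isolate_81)))),(isolate_72,(isolate_52,isolate_69))),isolate_87)),(isolate_6,(isolate_44,isolate_40))).
From isolate_6 up to that node: 2 branches. From isolate_56 up to the same node: 6 branches. Total: 2 + 6 = 8.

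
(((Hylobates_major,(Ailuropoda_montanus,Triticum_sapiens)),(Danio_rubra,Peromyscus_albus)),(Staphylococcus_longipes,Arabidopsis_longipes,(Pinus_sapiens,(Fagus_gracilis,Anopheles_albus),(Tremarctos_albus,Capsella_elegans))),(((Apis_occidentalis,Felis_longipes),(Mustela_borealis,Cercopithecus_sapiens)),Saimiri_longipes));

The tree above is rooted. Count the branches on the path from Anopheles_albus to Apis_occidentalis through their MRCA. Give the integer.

The MRCA of Anopheles_albus and Apis_occidentalis is the root of the tree.
From Anopheles_albus up to that node: 4 branches. From Apis_occidentalis up to the same node: 4 branches. Total: 4 + 4 = 8.

8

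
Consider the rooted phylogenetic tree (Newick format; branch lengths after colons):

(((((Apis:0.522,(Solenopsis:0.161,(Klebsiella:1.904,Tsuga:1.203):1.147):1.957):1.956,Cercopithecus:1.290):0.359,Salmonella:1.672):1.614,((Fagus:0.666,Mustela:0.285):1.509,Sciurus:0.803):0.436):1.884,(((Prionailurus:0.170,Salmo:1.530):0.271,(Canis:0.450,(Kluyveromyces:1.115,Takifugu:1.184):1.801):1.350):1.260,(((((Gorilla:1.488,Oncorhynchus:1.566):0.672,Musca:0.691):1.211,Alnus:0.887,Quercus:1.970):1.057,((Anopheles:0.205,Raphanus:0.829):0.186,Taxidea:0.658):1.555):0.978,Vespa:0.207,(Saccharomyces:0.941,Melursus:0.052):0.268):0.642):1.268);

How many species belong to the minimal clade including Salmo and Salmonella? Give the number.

25

The MRCA of Salmo and Salmonella is the root, so the clade is the entire tree.
That clade contains 25 terminal taxa: Alnus, Anopheles, Apis, Canis, Cercopithecus, Fagus, Gorilla, Klebsiella, Kluyveromyces, Melursus, Musca, Mustela, Oncorhynchus, Prionailurus, Quercus, Raphanus, Saccharomyces, Salmo, Salmonella, Sciurus, Solenopsis, Takifugu, Taxidea, Tsuga, Vespa.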